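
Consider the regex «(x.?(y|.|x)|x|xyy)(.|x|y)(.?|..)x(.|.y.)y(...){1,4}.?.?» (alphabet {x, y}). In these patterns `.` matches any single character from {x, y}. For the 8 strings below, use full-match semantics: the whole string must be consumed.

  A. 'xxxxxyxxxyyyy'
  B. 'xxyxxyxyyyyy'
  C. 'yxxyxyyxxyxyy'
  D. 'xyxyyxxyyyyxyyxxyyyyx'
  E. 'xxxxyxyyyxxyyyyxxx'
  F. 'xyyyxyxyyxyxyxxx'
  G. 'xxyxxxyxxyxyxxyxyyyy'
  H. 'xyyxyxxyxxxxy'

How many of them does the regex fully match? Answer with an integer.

7

A → match
B → match
C → no match
D → match
E → match
F → match
G → match
H → match
Total matched: 7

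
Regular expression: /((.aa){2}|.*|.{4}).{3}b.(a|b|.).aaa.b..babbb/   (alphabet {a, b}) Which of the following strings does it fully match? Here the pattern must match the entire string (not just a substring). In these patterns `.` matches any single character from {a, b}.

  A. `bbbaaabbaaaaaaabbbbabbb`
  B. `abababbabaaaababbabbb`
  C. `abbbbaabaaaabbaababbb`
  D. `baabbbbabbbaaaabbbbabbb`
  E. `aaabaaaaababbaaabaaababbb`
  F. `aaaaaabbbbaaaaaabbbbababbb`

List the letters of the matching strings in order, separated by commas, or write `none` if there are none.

A → match
B → match
C → no match
D → no match
E → no match
F → no match

A, B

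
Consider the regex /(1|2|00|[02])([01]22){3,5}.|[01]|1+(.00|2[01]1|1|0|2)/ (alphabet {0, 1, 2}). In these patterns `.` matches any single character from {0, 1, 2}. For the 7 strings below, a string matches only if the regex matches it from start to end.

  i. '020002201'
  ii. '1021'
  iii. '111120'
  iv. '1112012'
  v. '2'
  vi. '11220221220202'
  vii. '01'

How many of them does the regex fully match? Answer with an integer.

0

i → no match
ii → no match
iii → no match
iv → no match
v → no match
vi → no match
vii → no match
Total matched: 0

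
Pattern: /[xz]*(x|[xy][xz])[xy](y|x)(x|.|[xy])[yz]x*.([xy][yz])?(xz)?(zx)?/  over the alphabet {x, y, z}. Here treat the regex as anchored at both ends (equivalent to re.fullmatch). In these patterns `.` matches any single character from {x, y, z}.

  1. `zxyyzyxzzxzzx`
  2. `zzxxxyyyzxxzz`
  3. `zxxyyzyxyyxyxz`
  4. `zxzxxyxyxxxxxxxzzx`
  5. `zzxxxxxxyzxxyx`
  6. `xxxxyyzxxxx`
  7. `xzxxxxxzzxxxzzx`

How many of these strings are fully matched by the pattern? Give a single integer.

3

1 → no match
2 → no match
3 → no match
4 → match
5 → no match
6. `xxxxyyzxxxx` → match
7 → match
Total matched: 3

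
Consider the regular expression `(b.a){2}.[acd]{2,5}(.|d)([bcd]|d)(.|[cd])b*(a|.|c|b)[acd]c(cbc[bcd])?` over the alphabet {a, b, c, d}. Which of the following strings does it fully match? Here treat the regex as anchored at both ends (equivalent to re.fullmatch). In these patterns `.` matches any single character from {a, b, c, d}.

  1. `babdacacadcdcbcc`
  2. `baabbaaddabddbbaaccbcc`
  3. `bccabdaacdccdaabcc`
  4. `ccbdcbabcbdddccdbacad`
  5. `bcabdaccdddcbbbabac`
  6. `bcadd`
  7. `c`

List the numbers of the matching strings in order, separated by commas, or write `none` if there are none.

1 → no match
2 → match
3 → no match
4 → no match — must start with `b`
5 → no match
6 → no match
7 → no match — must start with `b`

2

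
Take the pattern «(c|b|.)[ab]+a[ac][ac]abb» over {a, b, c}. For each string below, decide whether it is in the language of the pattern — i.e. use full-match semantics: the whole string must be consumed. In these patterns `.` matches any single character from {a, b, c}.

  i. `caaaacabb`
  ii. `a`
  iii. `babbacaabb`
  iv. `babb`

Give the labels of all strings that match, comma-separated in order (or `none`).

i, iii

i → match
ii → no match — must end with `abb`
iii → match
iv → no match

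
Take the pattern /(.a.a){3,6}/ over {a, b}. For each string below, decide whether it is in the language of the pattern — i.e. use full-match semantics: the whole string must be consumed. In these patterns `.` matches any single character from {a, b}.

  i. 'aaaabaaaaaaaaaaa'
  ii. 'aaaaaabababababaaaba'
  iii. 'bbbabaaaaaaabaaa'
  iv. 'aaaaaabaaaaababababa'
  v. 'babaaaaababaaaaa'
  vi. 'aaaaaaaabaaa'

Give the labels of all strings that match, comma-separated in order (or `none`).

i → match
ii → match
iii → no match
iv → match
v → match
vi. 'aaaaaaaabaaa' → match

i, ii, iv, v, vi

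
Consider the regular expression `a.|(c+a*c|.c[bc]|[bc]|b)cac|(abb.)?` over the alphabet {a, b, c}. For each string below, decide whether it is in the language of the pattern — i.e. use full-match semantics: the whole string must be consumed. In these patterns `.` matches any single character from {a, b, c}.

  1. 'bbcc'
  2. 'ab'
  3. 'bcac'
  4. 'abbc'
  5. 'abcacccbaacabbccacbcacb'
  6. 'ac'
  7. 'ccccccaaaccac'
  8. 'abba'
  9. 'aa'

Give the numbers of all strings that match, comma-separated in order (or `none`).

2, 3, 4, 6, 7, 8, 9

1 → no match
2 → match
3 → match
4 → match
5 → no match
6 → match
7 → match
8 → match
9 → match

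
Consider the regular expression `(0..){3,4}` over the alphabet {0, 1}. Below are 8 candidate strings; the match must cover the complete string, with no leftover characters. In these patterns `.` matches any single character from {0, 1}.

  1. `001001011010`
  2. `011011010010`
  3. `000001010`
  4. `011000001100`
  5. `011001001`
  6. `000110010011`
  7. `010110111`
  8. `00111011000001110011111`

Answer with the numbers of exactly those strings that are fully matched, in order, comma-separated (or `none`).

1 → match
2 → match
3 → match
4 → no match
5 → match
6 → no match
7 → no match
8 → no match

1, 2, 3, 5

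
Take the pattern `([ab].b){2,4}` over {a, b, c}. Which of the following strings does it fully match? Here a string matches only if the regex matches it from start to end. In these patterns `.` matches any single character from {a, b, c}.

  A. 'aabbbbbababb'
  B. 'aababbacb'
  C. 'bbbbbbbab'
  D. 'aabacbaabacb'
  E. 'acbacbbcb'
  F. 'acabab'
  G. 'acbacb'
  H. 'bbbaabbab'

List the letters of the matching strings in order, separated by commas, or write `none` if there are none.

A, B, C, D, E, G, H

A → match
B → match
C → match
D → match
E → match
F → no match
G → match
H → match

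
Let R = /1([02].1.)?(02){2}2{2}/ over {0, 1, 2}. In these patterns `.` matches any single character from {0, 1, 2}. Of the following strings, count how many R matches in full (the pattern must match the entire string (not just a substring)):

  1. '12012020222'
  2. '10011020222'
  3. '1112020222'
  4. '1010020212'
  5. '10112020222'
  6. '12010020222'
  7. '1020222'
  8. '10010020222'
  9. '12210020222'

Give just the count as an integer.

7

1 → match
2 → match
3 → no match
4 → no match
5 → match
6 → match
7 → match
8 → match
9 → match
Total matched: 7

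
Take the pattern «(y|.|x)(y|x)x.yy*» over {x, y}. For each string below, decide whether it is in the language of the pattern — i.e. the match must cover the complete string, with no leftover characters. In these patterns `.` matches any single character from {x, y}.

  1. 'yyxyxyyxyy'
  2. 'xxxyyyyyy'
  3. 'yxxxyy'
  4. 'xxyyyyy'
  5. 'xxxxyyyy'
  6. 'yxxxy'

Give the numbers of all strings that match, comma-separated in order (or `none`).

2, 3, 5, 6

1 → no match
2 → match
3 → match
4 → no match
5 → match
6 → match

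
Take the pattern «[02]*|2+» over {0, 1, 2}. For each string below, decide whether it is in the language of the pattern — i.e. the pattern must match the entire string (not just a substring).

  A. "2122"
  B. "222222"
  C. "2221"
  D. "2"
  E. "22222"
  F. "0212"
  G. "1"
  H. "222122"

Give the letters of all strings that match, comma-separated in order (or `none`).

A → no match
B → match
C → no match
D → match
E → match
F → no match
G → no match
H → no match

B, D, E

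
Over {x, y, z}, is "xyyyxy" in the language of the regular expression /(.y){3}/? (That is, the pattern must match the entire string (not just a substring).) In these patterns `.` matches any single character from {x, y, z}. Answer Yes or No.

Yes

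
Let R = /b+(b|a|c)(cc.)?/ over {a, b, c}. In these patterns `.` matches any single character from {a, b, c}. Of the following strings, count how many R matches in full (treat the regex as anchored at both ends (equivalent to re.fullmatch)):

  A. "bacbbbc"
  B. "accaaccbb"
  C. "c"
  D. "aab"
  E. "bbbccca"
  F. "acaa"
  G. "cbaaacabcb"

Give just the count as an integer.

1

A → no match
B → no match — must start with "b"
C → no match — must start with "b"
D → no match — must start with "b"
E → match
F → no match — must start with "b"
G → no match — must start with "b"
Total matched: 1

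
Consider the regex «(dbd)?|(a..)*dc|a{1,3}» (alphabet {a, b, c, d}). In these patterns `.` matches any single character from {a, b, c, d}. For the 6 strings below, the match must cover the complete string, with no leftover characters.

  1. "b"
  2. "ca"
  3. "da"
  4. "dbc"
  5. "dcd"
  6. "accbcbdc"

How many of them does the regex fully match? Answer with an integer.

1. "b" → no match
2. "ca" → no match
3. "da" → no match
4. "dbc" → no match
5. "dcd" → no match
6. "accbcbdc" → no match
Total matched: 0

0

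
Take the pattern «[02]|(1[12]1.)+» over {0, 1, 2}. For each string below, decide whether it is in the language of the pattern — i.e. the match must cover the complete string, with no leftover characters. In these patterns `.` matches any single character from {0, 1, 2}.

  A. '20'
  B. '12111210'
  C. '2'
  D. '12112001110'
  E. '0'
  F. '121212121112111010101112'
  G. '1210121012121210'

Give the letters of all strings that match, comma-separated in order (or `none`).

B, C, E, G

A → no match
B → match
C → match
D → no match
E → match
F → no match
G → match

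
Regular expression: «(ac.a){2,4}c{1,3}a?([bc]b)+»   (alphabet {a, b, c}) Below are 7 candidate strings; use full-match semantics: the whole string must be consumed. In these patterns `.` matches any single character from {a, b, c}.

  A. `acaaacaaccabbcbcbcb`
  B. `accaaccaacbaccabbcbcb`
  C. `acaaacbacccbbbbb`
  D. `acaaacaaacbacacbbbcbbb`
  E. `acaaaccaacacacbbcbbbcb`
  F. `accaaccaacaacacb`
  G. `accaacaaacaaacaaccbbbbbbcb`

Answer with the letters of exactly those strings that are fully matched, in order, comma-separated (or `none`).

A → match
B → match
C → match
D → match
E → no match
F → match
G → match

A, B, C, D, F, G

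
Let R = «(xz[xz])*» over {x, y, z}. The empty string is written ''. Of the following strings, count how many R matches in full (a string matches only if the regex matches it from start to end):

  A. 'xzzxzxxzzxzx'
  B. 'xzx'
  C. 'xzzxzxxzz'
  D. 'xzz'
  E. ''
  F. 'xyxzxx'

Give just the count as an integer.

5

A. 'xzzxzxxzzxzx' → match
B. 'xzx' → match
C. 'xzzxzxxzz' → match
D. 'xzz' → match
E. '' → match
F. 'xyxzxx' → no match
Total matched: 5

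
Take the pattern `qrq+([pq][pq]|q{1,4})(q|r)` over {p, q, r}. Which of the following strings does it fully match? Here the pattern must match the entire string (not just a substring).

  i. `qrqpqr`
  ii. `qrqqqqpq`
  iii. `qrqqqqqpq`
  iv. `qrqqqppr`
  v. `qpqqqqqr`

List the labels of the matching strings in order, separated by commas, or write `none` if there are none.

i → match
ii → match
iii → match
iv → match
v → no match — must start with `qrq`

i, ii, iii, iv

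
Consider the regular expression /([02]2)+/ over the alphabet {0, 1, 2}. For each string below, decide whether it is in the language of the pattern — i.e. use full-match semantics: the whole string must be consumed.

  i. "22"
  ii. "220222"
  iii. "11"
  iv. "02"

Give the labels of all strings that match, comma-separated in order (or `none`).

i → match
ii → match
iii → no match — must end with "2"
iv → match

i, ii, iv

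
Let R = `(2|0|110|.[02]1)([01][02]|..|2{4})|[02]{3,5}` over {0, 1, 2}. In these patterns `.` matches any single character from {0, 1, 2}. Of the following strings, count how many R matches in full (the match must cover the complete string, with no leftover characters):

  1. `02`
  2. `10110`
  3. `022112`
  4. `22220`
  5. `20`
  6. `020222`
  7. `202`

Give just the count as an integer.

1 → no match
2 → match
3 → no match
4 → match
5 → no match
6 → no match
7 → match
Total matched: 3

3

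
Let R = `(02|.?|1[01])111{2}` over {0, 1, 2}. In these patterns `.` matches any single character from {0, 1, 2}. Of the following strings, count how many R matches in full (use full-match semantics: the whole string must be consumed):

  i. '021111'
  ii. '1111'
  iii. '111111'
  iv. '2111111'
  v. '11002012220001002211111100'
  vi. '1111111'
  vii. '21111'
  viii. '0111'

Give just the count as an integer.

i → match
ii → match
iii → match
iv → no match
v → no match — must end with '1'
vi → no match
vii → match
viii → no match
Total matched: 4

4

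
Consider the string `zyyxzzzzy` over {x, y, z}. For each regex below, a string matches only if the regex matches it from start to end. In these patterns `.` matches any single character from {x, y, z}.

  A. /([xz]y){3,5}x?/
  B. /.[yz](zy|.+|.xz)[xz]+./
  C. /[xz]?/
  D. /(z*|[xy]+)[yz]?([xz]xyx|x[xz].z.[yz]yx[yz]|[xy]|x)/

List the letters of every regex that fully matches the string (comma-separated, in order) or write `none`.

B

A → no match
B → match
C → no match
D → no match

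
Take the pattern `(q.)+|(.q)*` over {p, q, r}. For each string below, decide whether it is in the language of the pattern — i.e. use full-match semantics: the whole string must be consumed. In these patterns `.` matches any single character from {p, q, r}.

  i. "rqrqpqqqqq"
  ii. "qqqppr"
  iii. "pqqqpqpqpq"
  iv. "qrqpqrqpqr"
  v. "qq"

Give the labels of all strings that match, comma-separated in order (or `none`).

i, iii, iv, v

i → match
ii → no match
iii → match
iv → match
v → match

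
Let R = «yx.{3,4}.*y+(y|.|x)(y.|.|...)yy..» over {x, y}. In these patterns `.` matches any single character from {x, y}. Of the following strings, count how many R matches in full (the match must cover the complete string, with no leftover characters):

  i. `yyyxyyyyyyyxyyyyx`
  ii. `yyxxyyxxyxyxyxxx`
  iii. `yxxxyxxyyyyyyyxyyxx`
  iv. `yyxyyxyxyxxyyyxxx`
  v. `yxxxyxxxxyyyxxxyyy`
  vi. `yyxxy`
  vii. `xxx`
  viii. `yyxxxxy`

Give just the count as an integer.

i → no match — must start with `yx`
ii → no match — must start with `yx`
iii → match
iv → no match — must start with `yx`
v → no match
vi → no match — must start with `yx`
vii → no match — must start with `yx`
viii → no match — must start with `yx`
Total matched: 1

1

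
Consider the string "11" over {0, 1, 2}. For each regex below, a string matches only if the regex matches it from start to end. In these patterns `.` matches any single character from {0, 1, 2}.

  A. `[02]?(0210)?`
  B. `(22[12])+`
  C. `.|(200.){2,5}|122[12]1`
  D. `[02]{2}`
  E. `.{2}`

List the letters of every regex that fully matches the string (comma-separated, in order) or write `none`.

E

A → no match
B → no match — must start with "22"
C → no match
D → no match
E → match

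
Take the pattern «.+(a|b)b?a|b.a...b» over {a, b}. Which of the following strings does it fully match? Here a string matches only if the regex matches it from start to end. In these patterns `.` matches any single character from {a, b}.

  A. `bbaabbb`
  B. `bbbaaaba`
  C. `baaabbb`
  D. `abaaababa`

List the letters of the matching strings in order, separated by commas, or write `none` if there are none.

A → match
B → match
C → match
D → match

A, B, C, D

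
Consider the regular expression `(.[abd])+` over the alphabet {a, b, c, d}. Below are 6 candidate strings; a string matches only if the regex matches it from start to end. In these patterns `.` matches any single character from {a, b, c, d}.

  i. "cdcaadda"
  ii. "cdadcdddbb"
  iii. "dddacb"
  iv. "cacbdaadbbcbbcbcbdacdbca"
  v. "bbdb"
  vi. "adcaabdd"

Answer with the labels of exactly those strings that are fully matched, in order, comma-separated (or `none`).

i, ii, iii, v, vi

i → match
ii → match
iii → match
iv → no match
v → match
vi → match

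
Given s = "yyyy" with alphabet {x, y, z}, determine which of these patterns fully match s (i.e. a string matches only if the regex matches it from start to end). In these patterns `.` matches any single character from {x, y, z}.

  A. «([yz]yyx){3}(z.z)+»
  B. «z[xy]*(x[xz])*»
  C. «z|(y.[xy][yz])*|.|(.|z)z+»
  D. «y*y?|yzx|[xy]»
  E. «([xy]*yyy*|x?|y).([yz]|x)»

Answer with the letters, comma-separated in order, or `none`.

C, D, E

A → no match — must end with "z"
B → no match — must start with "z"
C → match
D → match
E → match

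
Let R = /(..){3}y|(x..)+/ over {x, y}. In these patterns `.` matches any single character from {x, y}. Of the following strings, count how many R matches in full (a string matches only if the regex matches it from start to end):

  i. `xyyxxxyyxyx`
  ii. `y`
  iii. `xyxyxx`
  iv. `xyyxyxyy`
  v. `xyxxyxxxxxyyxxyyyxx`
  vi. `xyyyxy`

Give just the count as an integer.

0

i. `xyyxxxyyxyx` → no match
ii. `y` → no match
iii. `xyxyxx` → no match
iv. `xyyxyxyy` → no match
v → no match
vi. `xyyyxy` → no match
Total matched: 0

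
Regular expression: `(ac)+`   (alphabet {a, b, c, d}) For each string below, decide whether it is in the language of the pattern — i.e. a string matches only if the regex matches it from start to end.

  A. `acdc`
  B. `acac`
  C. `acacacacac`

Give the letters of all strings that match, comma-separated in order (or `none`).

B, C

A → no match — must end with `ac`
B → match
C → match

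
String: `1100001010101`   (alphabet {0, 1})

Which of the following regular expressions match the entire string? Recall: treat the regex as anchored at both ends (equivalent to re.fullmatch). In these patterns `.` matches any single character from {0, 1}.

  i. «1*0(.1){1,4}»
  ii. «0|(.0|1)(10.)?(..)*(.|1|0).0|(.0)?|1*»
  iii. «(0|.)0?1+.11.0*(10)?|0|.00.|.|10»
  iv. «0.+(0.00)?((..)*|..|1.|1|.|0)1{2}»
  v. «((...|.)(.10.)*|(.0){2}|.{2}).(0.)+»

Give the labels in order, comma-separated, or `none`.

v

i → no match
ii → no match
iii → no match
iv → no match — must start with `0`
v → match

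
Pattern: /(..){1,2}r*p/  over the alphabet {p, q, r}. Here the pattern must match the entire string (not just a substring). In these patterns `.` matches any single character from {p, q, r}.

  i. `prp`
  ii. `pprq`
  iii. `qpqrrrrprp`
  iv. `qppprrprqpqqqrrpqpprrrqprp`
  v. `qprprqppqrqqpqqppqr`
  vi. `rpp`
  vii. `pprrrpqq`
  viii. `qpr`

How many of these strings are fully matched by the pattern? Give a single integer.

2

i. `prp` → match
ii. `pprq` → no match — must end with `p`
iii. `qpqrrrrprp` → no match
iv → no match
v → no match — must end with `p`
vi. `rpp` → match
vii. `pprrrpqq` → no match — must end with `p`
viii. `qpr` → no match — must end with `p`
Total matched: 2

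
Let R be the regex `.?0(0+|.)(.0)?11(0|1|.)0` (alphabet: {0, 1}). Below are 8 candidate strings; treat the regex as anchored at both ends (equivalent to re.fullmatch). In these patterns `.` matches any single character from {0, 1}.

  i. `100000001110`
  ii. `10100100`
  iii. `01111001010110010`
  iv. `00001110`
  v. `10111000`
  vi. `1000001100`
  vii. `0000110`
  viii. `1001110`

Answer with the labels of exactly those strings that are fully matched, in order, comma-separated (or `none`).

i → match
ii → no match
iii → no match
iv → match
v → no match
vi → match
vii → no match
viii → match

i, iv, vi, viii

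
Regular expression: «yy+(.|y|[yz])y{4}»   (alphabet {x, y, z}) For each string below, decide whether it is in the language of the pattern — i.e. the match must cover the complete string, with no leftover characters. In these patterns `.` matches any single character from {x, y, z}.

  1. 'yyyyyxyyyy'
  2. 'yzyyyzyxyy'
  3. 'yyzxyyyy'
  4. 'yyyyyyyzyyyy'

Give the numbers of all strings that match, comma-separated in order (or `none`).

1. 'yyyyyxyyyy' → match
2. 'yzyyyzyxyy' → no match — must start with 'yy'
3. 'yyzxyyyy' → no match
4. 'yyyyyyyzyyyy' → match

1, 4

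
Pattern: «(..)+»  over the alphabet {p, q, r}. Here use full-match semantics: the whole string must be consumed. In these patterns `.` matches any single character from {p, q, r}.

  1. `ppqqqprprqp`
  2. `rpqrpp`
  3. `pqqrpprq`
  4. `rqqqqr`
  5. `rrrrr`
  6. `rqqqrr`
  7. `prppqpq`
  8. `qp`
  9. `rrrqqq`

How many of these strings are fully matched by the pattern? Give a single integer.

1. `ppqqqprprqp` → no match
2. `rpqrpp` → match
3. `pqqrpprq` → match
4. `rqqqqr` → match
5. `rrrrr` → no match
6. `rqqqrr` → match
7. `prppqpq` → no match
8. `qp` → match
9. `rrrqqq` → match
Total matched: 6

6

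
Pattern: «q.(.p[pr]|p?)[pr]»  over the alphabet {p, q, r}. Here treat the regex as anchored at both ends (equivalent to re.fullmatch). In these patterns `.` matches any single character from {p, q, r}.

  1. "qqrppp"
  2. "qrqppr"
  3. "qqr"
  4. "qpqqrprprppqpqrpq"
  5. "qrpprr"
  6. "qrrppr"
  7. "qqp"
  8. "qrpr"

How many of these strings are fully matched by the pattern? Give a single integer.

1 → match
2 → match
3 → match
4 → no match
5 → match
6 → match
7 → match
8 → match
Total matched: 7

7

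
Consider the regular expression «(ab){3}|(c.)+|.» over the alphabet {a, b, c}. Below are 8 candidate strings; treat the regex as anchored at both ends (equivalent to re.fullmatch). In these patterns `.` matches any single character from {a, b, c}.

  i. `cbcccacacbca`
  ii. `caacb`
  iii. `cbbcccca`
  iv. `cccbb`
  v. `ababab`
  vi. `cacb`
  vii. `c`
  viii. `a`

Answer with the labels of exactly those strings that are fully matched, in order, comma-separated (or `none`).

i → match
ii → no match
iii → no match
iv → no match
v → match
vi → match
vii → match
viii → match

i, v, vi, vii, viii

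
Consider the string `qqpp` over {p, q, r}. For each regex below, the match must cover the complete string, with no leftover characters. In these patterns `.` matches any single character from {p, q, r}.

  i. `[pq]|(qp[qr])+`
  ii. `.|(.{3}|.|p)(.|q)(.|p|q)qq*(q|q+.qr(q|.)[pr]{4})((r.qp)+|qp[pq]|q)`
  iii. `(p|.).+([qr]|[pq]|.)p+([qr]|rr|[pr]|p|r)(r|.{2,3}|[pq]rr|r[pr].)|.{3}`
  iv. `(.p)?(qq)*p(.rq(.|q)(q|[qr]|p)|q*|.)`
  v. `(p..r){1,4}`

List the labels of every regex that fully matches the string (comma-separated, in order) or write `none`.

iv

i → no match
ii → no match
iii → no match
iv → match
v → no match — must start with `p`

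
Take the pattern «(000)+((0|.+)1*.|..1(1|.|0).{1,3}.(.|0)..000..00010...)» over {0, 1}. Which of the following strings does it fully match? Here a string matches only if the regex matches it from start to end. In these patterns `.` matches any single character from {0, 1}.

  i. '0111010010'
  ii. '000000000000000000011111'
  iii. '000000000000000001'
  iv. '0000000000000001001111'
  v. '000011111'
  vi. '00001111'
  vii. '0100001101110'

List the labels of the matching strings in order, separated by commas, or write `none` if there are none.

ii, iii, iv, v, vi

i → no match — must start with '000'
ii → match
iii → match
iv → match
v → match
vi → match
vii → no match — must start with '000'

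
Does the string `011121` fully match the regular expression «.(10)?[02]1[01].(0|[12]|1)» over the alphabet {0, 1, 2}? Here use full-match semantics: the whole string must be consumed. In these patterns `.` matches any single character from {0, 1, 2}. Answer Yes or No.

No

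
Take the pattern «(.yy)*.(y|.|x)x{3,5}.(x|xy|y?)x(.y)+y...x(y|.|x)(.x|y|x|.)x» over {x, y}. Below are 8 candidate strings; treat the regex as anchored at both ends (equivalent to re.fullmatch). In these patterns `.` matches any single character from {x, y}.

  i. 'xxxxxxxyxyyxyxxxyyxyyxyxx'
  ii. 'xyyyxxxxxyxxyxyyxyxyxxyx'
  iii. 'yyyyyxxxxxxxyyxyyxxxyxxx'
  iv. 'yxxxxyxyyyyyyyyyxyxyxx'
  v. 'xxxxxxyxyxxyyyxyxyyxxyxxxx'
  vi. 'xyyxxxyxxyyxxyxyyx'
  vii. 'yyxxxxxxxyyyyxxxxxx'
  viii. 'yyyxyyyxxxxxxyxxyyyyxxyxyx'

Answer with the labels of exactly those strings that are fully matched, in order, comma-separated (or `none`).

i → no match
ii → no match
iii → no match
iv → no match
v → match
vi → no match
vii → match
viii → no match

v, vii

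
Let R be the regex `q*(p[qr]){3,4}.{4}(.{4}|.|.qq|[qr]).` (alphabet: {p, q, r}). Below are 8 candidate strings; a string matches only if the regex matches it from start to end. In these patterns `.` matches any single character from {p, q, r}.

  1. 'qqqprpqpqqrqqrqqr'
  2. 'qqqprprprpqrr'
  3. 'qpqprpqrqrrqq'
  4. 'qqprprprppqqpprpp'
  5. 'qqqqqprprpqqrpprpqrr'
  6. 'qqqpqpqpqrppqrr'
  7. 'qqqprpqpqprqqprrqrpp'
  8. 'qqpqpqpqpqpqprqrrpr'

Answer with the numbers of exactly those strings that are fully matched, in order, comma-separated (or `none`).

1 → match
2 → no match
3 → match
4 → match
5 → match
6 → match
7 → match
8 → match

1, 3, 4, 5, 6, 7, 8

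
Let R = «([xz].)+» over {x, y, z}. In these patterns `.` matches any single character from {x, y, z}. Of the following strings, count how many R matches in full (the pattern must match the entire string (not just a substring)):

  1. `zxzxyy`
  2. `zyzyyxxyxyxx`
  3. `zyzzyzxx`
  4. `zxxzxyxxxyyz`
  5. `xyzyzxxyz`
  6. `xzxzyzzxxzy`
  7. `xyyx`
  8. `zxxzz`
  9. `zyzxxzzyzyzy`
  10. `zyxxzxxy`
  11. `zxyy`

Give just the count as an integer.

1 → no match
2 → no match
3 → no match
4 → no match
5 → no match
6 → no match
7 → no match
8 → no match
9 → match
10 → match
11 → no match
Total matched: 2

2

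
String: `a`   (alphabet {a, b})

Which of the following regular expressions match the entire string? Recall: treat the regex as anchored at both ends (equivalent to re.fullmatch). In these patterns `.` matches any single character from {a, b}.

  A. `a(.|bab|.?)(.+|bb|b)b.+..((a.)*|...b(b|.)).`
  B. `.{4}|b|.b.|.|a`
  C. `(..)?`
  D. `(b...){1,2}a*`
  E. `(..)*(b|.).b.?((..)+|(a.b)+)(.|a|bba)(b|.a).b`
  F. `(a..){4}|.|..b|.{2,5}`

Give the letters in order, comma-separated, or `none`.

A → no match
B → match
C → no match
D → no match — must start with `b`
E → no match — must end with `b`
F → match

B, F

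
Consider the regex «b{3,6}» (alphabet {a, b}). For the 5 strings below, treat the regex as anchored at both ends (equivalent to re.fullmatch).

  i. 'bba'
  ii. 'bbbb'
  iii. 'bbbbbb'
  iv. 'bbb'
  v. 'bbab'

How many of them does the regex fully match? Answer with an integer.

3

i → no match — must end with 'b'
ii → match
iii → match
iv → match
v → no match
Total matched: 3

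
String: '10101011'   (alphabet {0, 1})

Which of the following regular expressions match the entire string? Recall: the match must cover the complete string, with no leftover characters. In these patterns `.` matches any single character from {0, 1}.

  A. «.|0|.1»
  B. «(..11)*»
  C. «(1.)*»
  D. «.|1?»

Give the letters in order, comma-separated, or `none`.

A → no match
B → no match
C → match
D → no match

C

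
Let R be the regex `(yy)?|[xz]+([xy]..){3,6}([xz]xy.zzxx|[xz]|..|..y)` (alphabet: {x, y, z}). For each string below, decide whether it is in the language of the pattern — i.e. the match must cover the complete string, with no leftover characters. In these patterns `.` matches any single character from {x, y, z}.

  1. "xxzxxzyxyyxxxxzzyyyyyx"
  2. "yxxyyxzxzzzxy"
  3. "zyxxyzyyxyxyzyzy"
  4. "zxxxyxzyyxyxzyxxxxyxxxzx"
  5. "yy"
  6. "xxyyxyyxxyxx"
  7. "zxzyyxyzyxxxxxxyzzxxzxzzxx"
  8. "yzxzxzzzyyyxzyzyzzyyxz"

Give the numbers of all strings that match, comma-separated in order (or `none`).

1 → no match
2 → no match
3 → match
4 → match
5 → match
6 → match
7 → no match
8 → no match

3, 4, 5, 6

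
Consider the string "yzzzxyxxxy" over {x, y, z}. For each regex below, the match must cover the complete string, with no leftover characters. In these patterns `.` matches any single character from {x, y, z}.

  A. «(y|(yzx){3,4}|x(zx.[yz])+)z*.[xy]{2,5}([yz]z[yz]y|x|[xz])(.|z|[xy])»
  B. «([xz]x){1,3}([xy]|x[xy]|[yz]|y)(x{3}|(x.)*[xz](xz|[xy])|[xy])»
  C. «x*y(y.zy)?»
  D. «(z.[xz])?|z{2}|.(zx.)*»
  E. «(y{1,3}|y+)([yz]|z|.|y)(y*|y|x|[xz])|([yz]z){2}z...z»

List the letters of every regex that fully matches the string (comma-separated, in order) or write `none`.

A

A → match
B → no match
C → no match
D → no match
E → no match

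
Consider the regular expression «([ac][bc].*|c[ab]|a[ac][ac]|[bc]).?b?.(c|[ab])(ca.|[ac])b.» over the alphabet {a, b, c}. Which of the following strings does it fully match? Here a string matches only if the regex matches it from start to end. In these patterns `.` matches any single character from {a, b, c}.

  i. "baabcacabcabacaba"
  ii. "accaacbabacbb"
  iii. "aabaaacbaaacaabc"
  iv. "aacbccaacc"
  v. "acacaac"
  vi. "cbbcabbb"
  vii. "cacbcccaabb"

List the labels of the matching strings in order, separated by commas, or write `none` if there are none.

i → no match
ii → match
iii → no match
iv → no match
v → no match
vi → match
vii → match

ii, vi, vii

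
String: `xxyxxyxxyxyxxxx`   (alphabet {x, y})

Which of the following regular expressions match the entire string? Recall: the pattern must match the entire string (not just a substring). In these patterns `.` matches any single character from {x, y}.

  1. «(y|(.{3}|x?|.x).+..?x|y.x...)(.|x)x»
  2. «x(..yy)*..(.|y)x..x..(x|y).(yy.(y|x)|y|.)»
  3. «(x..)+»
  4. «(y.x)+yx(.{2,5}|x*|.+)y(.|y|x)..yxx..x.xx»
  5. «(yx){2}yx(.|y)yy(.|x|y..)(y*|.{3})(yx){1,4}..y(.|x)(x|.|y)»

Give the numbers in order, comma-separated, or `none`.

1, 3

1 → match
2 → no match
3 → match
4 → no match — must start with `y`
5 → no match — must start with `yx`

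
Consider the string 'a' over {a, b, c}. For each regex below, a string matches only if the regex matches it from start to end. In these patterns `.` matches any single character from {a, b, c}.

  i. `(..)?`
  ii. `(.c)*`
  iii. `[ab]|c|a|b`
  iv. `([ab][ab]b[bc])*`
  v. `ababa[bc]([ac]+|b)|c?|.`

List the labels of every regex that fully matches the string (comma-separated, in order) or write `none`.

iii, v

i → no match
ii → no match
iii → match
iv → no match
v → match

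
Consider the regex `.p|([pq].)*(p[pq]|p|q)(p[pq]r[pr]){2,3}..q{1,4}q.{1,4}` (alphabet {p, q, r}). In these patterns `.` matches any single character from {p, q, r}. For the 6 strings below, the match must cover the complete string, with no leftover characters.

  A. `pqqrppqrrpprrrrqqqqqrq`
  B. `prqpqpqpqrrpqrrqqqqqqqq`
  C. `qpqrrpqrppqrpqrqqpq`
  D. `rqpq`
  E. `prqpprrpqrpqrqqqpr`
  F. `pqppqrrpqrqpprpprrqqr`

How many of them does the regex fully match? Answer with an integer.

4

A → match
B → match
C → match
D → no match
E → match
F → no match
Total matched: 4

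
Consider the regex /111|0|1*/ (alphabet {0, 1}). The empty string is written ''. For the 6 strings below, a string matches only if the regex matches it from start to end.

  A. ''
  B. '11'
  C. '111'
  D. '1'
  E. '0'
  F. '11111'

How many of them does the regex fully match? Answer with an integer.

6

A → match
B → match
C → match
D → match
E → match
F → match
Total matched: 6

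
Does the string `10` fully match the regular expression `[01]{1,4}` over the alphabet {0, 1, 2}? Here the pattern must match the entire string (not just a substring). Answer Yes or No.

Yes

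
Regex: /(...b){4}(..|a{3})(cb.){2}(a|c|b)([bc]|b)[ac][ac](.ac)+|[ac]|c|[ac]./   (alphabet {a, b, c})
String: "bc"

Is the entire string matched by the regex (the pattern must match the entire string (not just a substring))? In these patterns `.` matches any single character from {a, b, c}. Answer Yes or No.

No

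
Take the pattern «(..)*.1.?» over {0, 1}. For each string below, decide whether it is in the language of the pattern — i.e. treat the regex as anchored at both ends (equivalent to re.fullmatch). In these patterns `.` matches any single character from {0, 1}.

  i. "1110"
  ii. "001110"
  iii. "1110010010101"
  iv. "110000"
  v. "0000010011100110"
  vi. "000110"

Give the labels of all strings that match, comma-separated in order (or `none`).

i → no match
ii → no match
iii → no match
iv → no match
v → no match
vi → no match

none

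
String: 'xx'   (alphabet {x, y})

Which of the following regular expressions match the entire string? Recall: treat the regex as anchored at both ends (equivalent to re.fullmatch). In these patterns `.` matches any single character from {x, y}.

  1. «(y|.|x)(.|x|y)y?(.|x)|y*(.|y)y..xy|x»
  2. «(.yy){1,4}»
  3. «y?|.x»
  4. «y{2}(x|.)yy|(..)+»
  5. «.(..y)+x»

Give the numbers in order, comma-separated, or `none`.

3, 4

1 → no match
2 → no match — must end with 'yy'
3 → match
4 → match
5 → no match — must end with 'yx'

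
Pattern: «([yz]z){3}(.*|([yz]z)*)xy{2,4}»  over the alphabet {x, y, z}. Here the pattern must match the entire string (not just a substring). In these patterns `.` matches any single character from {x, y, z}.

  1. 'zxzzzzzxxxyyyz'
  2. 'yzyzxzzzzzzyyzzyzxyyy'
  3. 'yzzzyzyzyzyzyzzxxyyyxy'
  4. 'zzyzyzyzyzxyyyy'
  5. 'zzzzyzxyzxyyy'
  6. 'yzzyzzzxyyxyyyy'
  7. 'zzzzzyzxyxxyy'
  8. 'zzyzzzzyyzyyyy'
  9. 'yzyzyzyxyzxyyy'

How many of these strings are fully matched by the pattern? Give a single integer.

1 → no match — must end with 'y'
2 → no match
3 → no match
4 → match
5 → match
6 → no match
7 → no match
8 → no match
9 → match
Total matched: 3

3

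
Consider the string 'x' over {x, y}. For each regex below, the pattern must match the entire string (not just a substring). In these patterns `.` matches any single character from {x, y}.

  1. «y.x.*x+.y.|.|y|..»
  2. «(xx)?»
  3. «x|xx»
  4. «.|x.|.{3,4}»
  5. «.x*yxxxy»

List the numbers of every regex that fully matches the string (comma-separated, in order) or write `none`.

1, 3, 4

1 → match
2 → no match
3 → match
4 → match
5 → no match — must end with 'yxxxy'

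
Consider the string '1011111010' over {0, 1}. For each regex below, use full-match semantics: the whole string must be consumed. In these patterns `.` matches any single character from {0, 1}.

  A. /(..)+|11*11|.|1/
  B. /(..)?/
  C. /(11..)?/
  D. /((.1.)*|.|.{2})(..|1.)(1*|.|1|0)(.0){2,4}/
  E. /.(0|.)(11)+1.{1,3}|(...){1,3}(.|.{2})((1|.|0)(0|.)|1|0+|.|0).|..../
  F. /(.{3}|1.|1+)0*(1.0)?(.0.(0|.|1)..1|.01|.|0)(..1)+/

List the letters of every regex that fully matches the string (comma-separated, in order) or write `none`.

A, D, E

A → match
B → no match
C → no match
D → match
E → match
F → no match — must end with '1'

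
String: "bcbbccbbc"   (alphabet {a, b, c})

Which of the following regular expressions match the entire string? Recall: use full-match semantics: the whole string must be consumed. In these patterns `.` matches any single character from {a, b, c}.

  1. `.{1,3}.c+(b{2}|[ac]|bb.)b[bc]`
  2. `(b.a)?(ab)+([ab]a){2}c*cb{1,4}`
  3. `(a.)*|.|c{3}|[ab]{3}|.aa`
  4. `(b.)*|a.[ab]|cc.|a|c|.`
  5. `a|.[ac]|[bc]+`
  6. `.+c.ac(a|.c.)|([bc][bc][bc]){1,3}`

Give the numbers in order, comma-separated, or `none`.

5, 6

1 → no match
2 → no match — must end with "b"
3 → no match
4 → no match
5 → match
6 → match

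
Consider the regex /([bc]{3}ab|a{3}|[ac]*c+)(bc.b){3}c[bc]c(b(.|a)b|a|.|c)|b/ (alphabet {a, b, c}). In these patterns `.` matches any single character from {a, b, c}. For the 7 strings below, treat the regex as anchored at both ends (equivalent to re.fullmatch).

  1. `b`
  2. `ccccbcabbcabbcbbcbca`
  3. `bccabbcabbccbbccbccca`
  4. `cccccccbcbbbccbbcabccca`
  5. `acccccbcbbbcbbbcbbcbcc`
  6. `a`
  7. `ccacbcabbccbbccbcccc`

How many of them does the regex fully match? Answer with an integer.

6

1 → match
2 → match
3 → match
4 → match
5 → match
6 → no match
7 → match
Total matched: 6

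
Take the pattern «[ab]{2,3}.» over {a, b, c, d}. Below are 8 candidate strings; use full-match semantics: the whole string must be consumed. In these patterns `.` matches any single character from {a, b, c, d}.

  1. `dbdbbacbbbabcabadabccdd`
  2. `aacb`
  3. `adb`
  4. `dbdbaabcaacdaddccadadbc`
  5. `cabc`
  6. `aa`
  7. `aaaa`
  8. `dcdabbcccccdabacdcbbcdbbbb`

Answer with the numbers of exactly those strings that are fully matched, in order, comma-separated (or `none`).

7

1 → no match
2 → no match
3 → no match
4 → no match
5 → no match
6 → no match
7 → match
8 → no match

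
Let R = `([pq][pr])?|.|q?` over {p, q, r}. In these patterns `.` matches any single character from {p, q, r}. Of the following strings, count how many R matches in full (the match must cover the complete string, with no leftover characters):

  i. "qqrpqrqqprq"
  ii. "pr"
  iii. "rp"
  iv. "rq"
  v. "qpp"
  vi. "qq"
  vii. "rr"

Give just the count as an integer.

1

i → no match
ii → match
iii → no match
iv → no match
v → no match
vi → no match
vii → no match
Total matched: 1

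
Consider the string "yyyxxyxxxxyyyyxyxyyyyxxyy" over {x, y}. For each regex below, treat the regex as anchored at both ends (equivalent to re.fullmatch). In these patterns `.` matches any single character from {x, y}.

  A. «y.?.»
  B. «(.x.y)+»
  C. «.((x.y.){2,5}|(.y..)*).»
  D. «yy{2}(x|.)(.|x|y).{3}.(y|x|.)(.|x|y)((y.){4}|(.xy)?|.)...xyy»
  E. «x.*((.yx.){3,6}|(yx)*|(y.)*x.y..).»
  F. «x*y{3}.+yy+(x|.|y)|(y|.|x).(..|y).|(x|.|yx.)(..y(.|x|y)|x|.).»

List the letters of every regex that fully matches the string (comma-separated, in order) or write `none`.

D

A → no match
B → no match
C → no match
D → match
E → no match — must start with "x"
F → no match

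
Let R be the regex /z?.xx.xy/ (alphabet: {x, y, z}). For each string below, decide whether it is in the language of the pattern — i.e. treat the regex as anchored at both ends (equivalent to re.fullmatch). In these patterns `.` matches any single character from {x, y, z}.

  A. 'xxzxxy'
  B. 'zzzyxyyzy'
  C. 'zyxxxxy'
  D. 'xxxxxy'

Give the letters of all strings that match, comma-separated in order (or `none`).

A → no match
B → no match — must end with 'xy'
C → match
D → match

C, D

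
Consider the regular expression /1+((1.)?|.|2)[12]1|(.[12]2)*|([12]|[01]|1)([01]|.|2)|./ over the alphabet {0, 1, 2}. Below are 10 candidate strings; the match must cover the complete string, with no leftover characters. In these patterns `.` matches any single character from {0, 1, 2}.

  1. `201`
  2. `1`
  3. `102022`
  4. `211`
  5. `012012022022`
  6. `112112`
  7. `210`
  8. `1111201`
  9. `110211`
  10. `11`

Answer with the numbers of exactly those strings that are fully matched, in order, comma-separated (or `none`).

1. `201` → no match
2. `1` → match
3. `102022` → no match
4. `211` → no match
5. `012012022022` → match
6. `112112` → match
7. `210` → no match
8. `1111201` → no match
9. `110211` → no match
10. `11` → match

2, 5, 6, 10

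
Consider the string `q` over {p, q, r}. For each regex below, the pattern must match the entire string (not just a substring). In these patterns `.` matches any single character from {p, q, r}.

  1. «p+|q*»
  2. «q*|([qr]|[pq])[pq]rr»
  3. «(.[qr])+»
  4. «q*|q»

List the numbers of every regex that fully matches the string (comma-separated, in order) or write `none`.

1, 2, 4

1 → match
2 → match
3 → no match
4 → match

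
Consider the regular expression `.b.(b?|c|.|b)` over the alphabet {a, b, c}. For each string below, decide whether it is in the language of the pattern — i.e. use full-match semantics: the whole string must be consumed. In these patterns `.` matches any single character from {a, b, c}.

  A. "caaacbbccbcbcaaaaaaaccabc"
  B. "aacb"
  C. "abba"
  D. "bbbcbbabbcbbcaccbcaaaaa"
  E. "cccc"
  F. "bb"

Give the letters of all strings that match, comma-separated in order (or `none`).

A → no match
B. "aacb" → no match
C. "abba" → match
D → no match
E. "cccc" → no match
F. "bb" → no match

C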